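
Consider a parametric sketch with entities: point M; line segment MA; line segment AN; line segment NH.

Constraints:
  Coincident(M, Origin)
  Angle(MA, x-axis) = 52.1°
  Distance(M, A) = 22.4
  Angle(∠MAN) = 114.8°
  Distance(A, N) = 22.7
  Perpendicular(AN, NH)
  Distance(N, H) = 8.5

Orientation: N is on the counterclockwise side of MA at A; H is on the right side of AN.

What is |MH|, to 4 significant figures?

43.15

∠MAN = 114.8°, so AN runs at 52.1° + (180° − 114.8°) = 117.3° from the x-axis; with |AN| = 22.7, N = A + 22.7·(cos 117.3°, sin 117.3°) = (3.349, 37.85). The perpendicularity gives NH at right angles to AN; with |NH| = 8.5 on the right of AN, H = N + 8.5·(0.8886, 0.4586) = (10.90, 41.75). Then |MH| = |H − M| = 43.15.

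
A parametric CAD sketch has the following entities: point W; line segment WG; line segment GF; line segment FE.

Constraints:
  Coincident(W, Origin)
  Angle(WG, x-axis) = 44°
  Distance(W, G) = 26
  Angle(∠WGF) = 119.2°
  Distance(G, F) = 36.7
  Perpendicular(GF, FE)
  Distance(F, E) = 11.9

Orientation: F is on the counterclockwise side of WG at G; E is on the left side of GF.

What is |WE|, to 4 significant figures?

50.55

W is at the origin; WG runs at 44.0° with length 26.0, so G = 26.0·(cos 44.0°, sin 44.0°) = (18.70, 18.06). ∠WGF = 119.2°, so GF runs at 44.0° + (180° − 119.2°) = 104.8° from the x-axis; with |GF| = 36.7, F = G + 36.7·(cos 104.8°, sin 104.8°) = (9.328, 53.54). GF is perpendicular to FE; with |FE| = 11.9 on the left of GF, E = F + 11.9·(-0.9668, -0.2554) = (-2.177, 50.50). Then |WE| = |E − W| = 50.55.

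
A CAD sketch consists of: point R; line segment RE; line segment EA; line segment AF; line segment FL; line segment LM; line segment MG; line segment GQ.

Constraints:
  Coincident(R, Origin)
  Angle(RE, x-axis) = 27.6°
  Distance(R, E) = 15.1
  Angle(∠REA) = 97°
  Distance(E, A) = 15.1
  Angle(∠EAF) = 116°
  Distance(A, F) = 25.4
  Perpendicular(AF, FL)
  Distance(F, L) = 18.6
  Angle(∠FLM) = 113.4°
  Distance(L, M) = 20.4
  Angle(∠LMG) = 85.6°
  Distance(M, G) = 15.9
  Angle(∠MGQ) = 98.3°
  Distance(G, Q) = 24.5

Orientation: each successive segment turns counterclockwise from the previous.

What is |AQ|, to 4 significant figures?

23.28

R is at the origin; RE runs at 27.6° with length 15.1, so E = (13.38, 6.996). ∠REA = 97.0° gives EA at 110.6° from the x-axis; with |EA| = 15.1, A = (8.069, 21.13). ∠EAF = 116.0° gives AF at 174.6° from the x-axis; with |AF| = 25.4, F = (-17.22, 23.52). The perpendicularity gives FL at right angles to AF, so FL runs at -95.40°; with |FL| = 18.6, L = (-18.97, 5.003). ∠FLM = 113.4° gives LM at -28.80° from the x-axis; with |LM| = 20.4, M = (-1.092, -4.825). ∠LMG = 85.6° gives MG at 65.60° from the x-axis; with |MG| = 15.9, G = (5.476, 9.655). ∠MGQ = 98.3° gives GQ at 147.3° from the x-axis; with |GQ| = 24.5, Q = (-15.14, 22.89). Then |AQ| = |Q − A| = 23.28.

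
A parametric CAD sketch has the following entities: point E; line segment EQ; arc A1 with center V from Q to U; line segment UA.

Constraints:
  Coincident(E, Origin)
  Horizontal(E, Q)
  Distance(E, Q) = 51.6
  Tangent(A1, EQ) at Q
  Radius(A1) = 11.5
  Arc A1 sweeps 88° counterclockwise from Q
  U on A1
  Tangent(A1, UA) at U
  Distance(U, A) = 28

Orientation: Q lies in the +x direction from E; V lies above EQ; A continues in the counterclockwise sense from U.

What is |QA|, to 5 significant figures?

41.023

E is at the origin; E and Q share the same y with |EQ| = 51.6 and Q on the +x side, so Q = (51.600, 0.0000). Since A1 is tangent to EQ there, VQ ⟂ EQ, so V = Q + (0, 11.5) = (51.600, 11.500). On A1, Q sits at bearing -90° from V; an 88° counterclockwise sweep puts U at bearing -2°, so U = V + 11.5·(cos -2°, sin -2°) = (63.093, 11.099). Since A1 is tangent to UA there, VU ⟂ UA, so UA runs along (−sin -2°, cos -2°); with |UA| = 28.0, A = (64.070, 39.082). Then |QA| = |A − Q| = 41.023.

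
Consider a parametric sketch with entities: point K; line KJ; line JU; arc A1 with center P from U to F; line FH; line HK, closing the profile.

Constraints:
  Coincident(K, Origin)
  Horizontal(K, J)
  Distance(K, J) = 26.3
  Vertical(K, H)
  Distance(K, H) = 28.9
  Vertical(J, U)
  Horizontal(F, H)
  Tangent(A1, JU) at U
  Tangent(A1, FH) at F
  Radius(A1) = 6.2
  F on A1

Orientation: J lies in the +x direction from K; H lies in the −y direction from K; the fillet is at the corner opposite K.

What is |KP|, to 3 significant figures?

30.3

KH is vertical with |KH| = 28.9 and H on the −y side, so H = (0.00, -28.9). The virtual corner opposite K is at (26.3, -28.9). The tangent condition forces PU to be normal to JU and A1 meets FH tangentially, so PF is at right angles to FH, with radius 6.2, so the center P sits 6.2 in from both sides at P = (20.1, -22.7). Then |KP| = |P − K| = 30.3.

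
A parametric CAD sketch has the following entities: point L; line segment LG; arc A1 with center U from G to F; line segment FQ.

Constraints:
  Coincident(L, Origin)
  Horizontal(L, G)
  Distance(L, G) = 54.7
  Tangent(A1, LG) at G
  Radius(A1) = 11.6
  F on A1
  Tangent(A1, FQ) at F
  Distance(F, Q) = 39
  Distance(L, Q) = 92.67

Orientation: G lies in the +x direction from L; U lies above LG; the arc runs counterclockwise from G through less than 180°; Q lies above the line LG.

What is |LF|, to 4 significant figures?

65.21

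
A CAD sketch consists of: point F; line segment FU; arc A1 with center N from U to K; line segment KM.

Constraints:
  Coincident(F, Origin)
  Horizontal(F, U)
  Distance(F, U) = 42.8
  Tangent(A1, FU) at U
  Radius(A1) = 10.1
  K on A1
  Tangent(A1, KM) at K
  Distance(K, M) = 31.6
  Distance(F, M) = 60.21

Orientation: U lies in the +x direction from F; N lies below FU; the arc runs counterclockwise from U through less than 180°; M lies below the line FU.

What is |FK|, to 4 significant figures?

35.52

F is at the origin; F and U share the same y with |FU| = 42.8 and U on the +x side, so U = (42.80, 0.000). Tangency of A1 to FU means the radius NU is perpendicular to FU, so N = U + (0, -10.1) = (42.80, -10.10). Since NK ⟂ KM (tangency), |NM| = √(10.1² + 31.6²) = 33.17 regardless of where K sits on A1. So M lies on both circle(F, 60.21) and circle(N, 33.17); the below-FU intersection is M = (41.88, -43.26). K is the foot of the tangent from M: K = (33.10, -12.91).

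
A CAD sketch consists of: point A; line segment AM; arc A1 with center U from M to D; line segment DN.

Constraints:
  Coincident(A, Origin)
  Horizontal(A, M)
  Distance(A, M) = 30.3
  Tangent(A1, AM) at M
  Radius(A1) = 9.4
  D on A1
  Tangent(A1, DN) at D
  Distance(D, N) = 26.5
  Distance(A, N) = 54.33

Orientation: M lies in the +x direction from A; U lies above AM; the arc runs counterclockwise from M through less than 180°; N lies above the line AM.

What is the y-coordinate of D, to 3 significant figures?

8.82

Checks: |AM| = 30.30 ✓; |UD| = 9.400 ✓; ∠(UD, DN) = 90.00° ✓; |DN| = 26.50 ✓; |AN| = 54.33 ✓.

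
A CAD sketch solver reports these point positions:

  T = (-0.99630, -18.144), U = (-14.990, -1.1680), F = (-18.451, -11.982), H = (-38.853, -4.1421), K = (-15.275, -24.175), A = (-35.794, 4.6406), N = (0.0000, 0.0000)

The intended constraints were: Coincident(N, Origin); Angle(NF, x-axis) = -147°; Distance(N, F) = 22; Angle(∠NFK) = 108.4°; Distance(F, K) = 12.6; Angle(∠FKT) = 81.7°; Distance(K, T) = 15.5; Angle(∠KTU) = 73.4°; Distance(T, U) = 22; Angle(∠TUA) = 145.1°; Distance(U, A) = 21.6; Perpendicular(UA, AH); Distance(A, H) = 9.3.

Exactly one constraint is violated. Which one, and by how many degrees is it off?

Perpendicular(UA, AH) — off by 3.60°.

N = (0.00, 0.00) ✓; NF at -147.0° ✓; |NF| = 22.00 ✓; ∠NFK = 108.4° ✓; |FK| = 12.60 ✓; ∠FKT = 81.70° ✓; |KT| = 15.50 ✓; ∠KTU = 73.40° ✓; |TU| = 22.00 ✓; ∠TUA = 145.1° ✓; |UA| = 21.60 ✓; ∠(UA, AH) = 86.40° ✗; |AH| = 9.300 ✓.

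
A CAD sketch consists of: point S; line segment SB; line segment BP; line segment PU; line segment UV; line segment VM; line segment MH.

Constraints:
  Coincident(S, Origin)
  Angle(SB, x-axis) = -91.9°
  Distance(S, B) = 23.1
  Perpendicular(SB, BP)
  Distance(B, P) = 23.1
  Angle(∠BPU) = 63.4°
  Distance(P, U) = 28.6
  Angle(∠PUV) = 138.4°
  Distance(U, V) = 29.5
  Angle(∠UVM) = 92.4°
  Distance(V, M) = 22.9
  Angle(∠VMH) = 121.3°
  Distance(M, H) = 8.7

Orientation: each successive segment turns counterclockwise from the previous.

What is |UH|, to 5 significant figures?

36.151

S is at the origin; SB runs at -91.9° with length 23.1, so B = (-0.76588, -23.087). SB ⟂ BP, so BP runs at -1.9000°; with |BP| = 23.1, P = (22.321, -23.853). ∠BPU = 63.4° gives PU at 114.70° from the x-axis; with |PU| = 28.6, U = (10.370, 2.1301). ∠PUV = 138.4° gives UV at 156.30° from the x-axis; with |UV| = 29.5, V = (-16.642, 13.988). ∠UVM = 92.4° gives VM at -116.10° from the x-axis; with |VM| = 22.9, M = (-26.716, -6.5772). ∠VMH = 121.3° gives MH at -57.400° from the x-axis; with |MH| = 8.7, H = (-22.029, -13.907). Then |UH| = |H − U| = 36.151.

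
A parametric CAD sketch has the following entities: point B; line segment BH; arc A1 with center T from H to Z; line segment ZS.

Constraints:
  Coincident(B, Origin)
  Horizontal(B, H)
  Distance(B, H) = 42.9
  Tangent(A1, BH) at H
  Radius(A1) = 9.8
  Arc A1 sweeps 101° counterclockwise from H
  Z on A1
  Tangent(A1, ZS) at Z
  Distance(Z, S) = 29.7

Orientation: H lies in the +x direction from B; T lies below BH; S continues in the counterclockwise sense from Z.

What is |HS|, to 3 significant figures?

41.0

B is at the origin; B and H share the same y with |BH| = 42.9 and H on the +x side, so H = (42.9, 0.00). Since A1 is tangent to BH there, TH ⟂ BH, so T = H + (0, -9.8) = (42.9, -9.80). On A1, H sits at bearing 90° from T; a 101° counterclockwise sweep puts Z at bearing 191°, so Z = T + 9.8·(cos 191°, sin 191°) = (33.3, -11.7). Tangency of A1 to ZS means the radius TZ is perpendicular to ZS, so ZS runs along (−sin 191°, cos 191°); with |ZS| = 29.7, S = (38.9, -40.8). Then |HS| = |S − H| = 41.0.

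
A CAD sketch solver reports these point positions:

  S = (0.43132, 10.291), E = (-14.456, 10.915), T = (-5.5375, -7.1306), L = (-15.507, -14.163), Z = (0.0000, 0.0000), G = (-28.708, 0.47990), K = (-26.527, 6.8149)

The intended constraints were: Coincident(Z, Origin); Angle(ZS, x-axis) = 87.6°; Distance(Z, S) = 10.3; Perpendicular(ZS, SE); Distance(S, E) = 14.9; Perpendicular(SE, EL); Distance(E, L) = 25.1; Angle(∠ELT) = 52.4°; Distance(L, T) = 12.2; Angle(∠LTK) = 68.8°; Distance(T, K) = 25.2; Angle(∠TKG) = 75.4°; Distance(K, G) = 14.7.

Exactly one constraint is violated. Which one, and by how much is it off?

Distance(K, G) = 14.7 — off by 8.00.

Z = (0.00, 0.00) ✓; ZS at 87.60° ✓; |ZS| = 10.30 ✓; ∠(ZS, SE) = 90.00° ✓; |SE| = 14.90 ✓; ∠(SE, EL) = 90.00° ✓; |EL| = 25.10 ✓; ∠ELT = 52.40° ✓; |LT| = 12.20 ✓; ∠LTK = 68.80° ✓; |TK| = 25.20 ✓; ∠TKG = 75.40° ✓; |KG| = 6.700 ✗.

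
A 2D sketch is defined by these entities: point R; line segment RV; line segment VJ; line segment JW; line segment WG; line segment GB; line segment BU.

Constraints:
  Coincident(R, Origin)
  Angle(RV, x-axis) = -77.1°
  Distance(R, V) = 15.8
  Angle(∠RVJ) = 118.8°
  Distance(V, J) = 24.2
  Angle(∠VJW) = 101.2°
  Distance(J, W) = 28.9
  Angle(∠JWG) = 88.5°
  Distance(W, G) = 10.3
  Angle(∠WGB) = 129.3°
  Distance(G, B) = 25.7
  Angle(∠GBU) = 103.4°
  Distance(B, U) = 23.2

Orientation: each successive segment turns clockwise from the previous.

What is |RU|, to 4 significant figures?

28.21

R is at the origin; RV runs at -77.1° with length 15.8, so V = (3.527, -15.40). ∠RVJ = 118.8° gives VJ at -138.3° from the x-axis; with |VJ| = 24.2, J = (-14.54, -31.50). ∠VJW = 101.2° gives JW at 142.9° from the x-axis; with |JW| = 28.9, W = (-37.59, -14.07). ∠JWG = 88.5° gives WG at 51.40° from the x-axis; with |WG| = 10.3, G = (-31.17, -6.017). ∠WGB = 129.3° gives GB at 0.7000° from the x-axis; with |GB| = 25.7, B = (-5.467, -5.703). ∠GBU = 103.4° gives BU at -75.90° from the x-axis; with |BU| = 23.2, U = (0.1844, -28.20). Then |RU| = |U − R| = 28.21.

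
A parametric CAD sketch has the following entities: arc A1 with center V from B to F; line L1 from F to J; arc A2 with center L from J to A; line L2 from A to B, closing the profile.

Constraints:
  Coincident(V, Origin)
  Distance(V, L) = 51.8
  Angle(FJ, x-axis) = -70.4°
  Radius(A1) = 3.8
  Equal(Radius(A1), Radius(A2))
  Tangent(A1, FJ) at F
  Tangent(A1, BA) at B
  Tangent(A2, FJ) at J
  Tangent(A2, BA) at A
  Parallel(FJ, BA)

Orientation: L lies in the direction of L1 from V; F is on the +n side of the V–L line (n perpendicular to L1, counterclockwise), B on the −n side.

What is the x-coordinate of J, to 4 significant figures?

20.96

The slot axis is L1's direction at -70.4°, so u = (cos -70.4°, sin -70.4°) = (0.3355, -0.9421) and n = (−sin -70.4°, cos -70.4°) = (0.9421, 0.3355). V is at the origin and L lies 51.8 along u from V, so L = 51.8·u = (17.38, -48.80). Tangency of A1 to both parallel lines with radius 3.8 puts F and B at V ± 3.8·n: F = (3.580, 1.275), B = (-3.580, -1.275). Equal radii place J and A the same way about L: J = L + 3.8·n = (20.96, -47.52), A = L − 3.8·n = (13.80, -50.07). So J.x = 20.96.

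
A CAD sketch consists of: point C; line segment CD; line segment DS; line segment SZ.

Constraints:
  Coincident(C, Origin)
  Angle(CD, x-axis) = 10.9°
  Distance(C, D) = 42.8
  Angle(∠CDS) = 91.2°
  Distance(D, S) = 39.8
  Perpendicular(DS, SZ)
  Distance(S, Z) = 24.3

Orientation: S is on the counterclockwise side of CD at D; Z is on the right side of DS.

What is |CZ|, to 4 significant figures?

78.47

C is at the origin; CD runs at 10.9° with length 42.8, so D = 42.8·(cos 10.9°, sin 10.9°) = (42.03, 8.093). ∠CDS = 91.2°, so DS runs at 10.9° + (180° − 91.2°) = 99.70° from the x-axis; with |DS| = 39.8, S = D + 39.8·(cos 99.70°, sin 99.70°) = (35.32, 47.32). The perpendicularity gives SZ at right angles to DS; with |SZ| = 24.3 on the right of DS, Z = S + 24.3·(0.9857, 0.1685) = (59.27, 51.42). Then |CZ| = |Z − C| = 78.47.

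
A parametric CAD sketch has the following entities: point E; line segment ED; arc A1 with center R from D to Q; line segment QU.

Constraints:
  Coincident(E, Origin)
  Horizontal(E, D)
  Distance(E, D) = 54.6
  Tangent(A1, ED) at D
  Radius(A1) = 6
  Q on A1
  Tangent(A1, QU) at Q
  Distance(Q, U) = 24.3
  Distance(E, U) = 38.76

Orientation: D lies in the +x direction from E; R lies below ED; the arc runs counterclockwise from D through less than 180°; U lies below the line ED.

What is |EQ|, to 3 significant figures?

50.3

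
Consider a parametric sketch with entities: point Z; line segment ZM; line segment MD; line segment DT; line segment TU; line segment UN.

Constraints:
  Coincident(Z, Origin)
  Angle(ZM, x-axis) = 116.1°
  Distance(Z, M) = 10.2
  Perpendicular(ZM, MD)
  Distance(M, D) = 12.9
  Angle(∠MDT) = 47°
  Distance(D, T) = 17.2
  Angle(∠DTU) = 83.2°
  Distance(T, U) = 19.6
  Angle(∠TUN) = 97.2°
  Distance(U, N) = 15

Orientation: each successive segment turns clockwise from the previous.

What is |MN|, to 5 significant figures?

13.498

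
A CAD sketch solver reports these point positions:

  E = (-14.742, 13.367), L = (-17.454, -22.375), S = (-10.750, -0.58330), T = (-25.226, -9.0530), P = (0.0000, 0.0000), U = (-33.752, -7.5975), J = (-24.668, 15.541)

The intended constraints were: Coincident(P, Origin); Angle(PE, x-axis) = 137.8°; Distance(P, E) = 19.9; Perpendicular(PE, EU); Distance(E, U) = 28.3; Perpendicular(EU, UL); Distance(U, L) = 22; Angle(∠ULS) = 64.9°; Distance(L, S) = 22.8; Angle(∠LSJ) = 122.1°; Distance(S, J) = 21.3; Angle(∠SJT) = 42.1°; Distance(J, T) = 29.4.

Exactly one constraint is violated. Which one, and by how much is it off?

Distance(J, T) = 29.4 — off by 4.80.

P = (0.00, 0.00) ✓; PE at 137.8° ✓; |PE| = 19.90 ✓; ∠(PE, EU) = 90.00° ✓; |EU| = 28.30 ✓; ∠(EU, UL) = 90.00° ✓; |UL| = 22.00 ✓; ∠ULS = 64.90° ✓; |LS| = 22.80 ✓; ∠LSJ = 122.1° ✓; |SJ| = 21.30 ✓; ∠SJT = 42.10° ✓; |JT| = 24.60 ✗.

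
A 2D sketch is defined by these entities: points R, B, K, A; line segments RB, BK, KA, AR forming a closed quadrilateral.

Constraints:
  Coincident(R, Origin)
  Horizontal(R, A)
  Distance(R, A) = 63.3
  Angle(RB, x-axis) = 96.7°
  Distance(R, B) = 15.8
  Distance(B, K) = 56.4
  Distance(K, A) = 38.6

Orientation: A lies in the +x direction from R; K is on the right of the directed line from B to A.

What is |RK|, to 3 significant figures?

44.3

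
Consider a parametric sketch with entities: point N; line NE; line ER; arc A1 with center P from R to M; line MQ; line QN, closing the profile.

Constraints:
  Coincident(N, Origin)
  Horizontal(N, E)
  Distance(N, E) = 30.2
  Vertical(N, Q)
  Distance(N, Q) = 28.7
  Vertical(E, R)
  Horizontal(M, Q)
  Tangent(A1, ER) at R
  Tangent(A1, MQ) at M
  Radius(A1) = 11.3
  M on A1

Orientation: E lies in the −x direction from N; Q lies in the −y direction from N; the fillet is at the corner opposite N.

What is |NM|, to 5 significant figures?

34.364

The virtual corner opposite N is at (-30.200, -28.700). The tangent condition forces PR to be normal to ER and since A1 is tangent to MQ there, PM ⟂ MQ, with radius 11.3, so the center P sits 11.3 in from both sides at P = (-18.900, -17.400). That places the tangent points at R = (-30.200, -17.400) on ER and M = (-18.900, -28.700) on MQ. Then |NM| = |M − N| = 34.364.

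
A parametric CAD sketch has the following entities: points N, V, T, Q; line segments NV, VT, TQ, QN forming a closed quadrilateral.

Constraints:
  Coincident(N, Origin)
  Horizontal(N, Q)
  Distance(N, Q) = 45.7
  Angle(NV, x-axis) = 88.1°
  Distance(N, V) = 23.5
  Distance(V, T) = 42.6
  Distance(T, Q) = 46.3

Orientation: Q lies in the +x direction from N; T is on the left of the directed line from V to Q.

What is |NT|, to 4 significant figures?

58.81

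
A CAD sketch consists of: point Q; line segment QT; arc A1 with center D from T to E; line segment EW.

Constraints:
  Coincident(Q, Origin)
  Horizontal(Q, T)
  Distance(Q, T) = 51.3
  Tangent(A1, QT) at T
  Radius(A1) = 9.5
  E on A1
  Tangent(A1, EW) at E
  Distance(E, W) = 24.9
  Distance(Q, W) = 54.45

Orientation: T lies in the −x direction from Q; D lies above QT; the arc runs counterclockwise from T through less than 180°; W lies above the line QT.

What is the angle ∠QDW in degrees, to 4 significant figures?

80.32°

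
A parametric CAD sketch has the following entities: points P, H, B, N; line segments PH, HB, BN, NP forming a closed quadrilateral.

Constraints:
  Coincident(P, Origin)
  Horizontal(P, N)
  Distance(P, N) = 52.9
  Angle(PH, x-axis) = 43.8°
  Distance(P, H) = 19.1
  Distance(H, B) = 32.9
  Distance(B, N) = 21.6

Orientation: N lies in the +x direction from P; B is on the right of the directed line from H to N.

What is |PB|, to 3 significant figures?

36.9

P is at the origin; PN is horizontal with |PN| = 52.9 and N in +x, so N = (52.9, 0). PH runs at 43.8° with |PH| = 19.1, so H = (13.8, 13.2). B is determined by |HB| = 32.9 and |BN| = 21.6 together: it lies at the intersection of circle(H, 32.9) and circle(N, 21.6). With |HN| = 41.3, the foot of the radical line on HN is 28.1 from H and the perpendicular offset is √(32.9² − 28.1²) = 17.1. Taking the right-of-HN solution: B = (34.9, -12.0).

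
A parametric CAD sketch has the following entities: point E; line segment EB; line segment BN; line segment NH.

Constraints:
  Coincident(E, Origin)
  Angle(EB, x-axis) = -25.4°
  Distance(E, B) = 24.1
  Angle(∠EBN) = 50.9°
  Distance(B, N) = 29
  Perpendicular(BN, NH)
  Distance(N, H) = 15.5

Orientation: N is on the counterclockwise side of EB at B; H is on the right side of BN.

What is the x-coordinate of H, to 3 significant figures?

30.0

E is at the origin; EB runs at -25.4° with length 24.1, so B = 24.1·(cos -25.4°, sin -25.4°) = (21.8, -10.3). ∠EBN = 50.9°, so BN runs at -25.4° + (180° − 50.9°) = 104° from the x-axis; with |BN| = 29.0, N = B + 29.0·(cos 104°, sin 104°) = (14.9, 17.8). BN ⟂ NH; with |NH| = 15.5 on the right of BN, H = N + 15.5·(0.972, 0.237) = (30.0, 21.5). So H.x = 30.0.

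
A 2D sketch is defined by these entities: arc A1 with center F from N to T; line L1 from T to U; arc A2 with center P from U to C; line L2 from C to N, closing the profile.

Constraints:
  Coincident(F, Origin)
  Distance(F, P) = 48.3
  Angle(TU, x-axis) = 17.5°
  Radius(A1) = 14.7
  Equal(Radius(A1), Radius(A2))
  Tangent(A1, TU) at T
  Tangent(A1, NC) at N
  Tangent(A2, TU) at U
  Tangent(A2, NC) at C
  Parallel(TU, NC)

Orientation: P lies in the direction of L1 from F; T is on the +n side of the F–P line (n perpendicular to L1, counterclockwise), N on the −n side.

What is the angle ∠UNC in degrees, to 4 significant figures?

31.33°

Tangency of A1 to both parallel lines with radius 14.7 puts T and N at F ± 14.7·n: T = (-4.420, 14.02), N = (4.420, -14.02). Equal radii place U and C the same way about P: U = P + 14.7·n = (41.64, 28.54), C = P − 14.7·n = (50.48, 0.5045). Then cos ∠UNC = NU·NC / (|NU||NC|), giving 31.33°.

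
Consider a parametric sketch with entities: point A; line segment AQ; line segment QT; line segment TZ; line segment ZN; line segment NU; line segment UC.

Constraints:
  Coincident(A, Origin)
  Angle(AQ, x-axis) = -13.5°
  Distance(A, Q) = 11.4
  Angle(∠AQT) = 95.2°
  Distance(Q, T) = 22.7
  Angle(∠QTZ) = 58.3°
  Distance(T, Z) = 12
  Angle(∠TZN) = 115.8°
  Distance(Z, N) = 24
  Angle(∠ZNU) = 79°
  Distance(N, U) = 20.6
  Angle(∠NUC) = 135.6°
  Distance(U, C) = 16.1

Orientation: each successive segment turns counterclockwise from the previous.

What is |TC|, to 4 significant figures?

22.12

A is at the origin; AQ runs at -13.5° with length 11.4, so Q = (11.09, -2.661). ∠AQT = 95.2° gives QT at 71.30° from the x-axis; with |QT| = 22.7, T = (18.36, 18.84). ∠QTZ = 58.3° gives TZ at -167.0° from the x-axis; with |TZ| = 12.0, Z = (6.670, 16.14). ∠TZN = 115.8° gives ZN at -102.8° from the x-axis; with |ZN| = 24.0, N = (1.353, -7.263). ∠ZNU = 79.0° gives NU at -1.800° from the x-axis; with |NU| = 20.6, U = (21.94, -7.910). ∠NUC = 135.6° gives UC at 42.60° from the x-axis; with |UC| = 16.1, C = (33.79, 2.988). Then |TC| = |C − T| = 22.12.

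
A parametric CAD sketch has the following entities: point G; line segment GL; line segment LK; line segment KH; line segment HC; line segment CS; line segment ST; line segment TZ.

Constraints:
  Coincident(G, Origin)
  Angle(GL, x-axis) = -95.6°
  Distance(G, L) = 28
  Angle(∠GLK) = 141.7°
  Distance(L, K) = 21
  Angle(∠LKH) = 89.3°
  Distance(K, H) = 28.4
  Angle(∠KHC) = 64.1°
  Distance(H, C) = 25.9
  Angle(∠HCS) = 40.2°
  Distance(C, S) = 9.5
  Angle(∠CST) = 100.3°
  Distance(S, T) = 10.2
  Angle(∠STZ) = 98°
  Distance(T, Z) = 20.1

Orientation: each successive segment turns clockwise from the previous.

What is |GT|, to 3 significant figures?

33.5

G is at the origin; GL runs at -95.6° with length 28.0, so L = (-2.73, -27.9). ∠GLK = 141.7° gives LK at -134° from the x-axis; with |LK| = 21.0, K = (-17.3, -43.0). ∠LKH = 89.3° gives KH at 135° from the x-axis; with |KH| = 28.4, H = (-37.5, -23.1). ∠KHC = 64.1° gives HC at 19.5° from the x-axis; with |HC| = 25.9, C = (-13.1, -14.4). ∠HCS = 40.2° gives CS at -120° from the x-axis; with |CS| = 9.5, S = (-17.9, -22.6). ∠CST = 100.3° gives ST at 160° from the x-axis; with |ST| = 10.2, T = (-27.5, -19.1). Then |GT| = |T − G| = 33.5.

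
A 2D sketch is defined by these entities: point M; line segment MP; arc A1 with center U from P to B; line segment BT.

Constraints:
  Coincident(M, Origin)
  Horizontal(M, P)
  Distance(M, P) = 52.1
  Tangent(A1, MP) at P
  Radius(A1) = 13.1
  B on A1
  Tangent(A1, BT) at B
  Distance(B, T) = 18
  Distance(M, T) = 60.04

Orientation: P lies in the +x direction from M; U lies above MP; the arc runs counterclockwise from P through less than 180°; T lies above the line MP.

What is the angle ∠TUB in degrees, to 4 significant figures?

53.95°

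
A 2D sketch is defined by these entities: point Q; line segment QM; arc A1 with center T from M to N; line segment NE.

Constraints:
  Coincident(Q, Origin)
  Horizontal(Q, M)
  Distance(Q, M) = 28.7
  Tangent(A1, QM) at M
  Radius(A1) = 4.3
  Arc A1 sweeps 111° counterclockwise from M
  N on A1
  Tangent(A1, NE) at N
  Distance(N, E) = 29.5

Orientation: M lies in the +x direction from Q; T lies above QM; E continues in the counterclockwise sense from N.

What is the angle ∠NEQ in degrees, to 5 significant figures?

54.557°

Q is at the origin; QM is horizontal with |QM| = 28.7 and M on the +x side, so M = (28.700, 0.0000). Tangency of A1 to QM means the radius TM is perpendicular to QM, so T = M + (0, 4.3) = (28.700, 4.3000). On A1, M sits at bearing -90° from T; a 111° counterclockwise sweep puts N at bearing 21°, so N = T + 4.3·(cos 21°, sin 21°) = (32.714, 5.8410). A1 meets NE tangentially, so TN is at right angles to NE, so NE runs along (−sin 21°, cos 21°); with |NE| = 29.5, E = (22.143, 33.382). Then cos ∠NEQ = EN·EQ / (|EN||EQ|), giving 54.557°.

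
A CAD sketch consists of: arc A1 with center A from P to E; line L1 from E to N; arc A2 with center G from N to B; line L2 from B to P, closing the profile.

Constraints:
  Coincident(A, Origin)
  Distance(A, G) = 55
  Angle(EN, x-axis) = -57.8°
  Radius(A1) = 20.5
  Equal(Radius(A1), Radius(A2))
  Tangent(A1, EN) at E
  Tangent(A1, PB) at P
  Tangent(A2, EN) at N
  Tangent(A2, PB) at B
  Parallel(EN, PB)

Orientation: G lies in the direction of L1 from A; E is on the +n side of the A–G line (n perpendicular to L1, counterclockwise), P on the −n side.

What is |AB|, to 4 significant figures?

58.70

Tangency of A1 to both parallel lines with radius 20.5 puts E and P at A ± 20.5·n: E = (17.35, 10.92), P = (-17.35, -10.92). Equal radii place N and B the same way about G: N = G + 20.5·n = (46.66, -35.62), B = G − 20.5·n = (11.96, -57.46). Then |AB| = |B − A| = 58.70.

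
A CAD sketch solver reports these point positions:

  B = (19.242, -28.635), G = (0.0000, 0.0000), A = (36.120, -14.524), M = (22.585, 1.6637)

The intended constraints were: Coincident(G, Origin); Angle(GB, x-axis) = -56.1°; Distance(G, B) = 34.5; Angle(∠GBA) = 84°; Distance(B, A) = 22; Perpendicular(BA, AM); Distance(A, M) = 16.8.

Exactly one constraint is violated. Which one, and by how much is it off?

Distance(A, M) = 16.8 — off by 4.30.

G = (0.00, 0.00) ✓; GB at -56.10° ✓; |GB| = 34.50 ✓; ∠GBA = 84.00° ✓; |BA| = 22.00 ✓; ∠(BA, AM) = 90.00° ✓; |AM| = 21.10 ✗.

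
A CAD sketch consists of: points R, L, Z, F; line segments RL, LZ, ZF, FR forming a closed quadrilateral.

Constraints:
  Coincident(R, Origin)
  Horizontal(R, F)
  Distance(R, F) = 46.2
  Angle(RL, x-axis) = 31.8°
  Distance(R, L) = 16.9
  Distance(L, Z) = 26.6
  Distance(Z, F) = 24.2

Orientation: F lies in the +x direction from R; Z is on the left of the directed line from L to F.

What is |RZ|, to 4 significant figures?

43.50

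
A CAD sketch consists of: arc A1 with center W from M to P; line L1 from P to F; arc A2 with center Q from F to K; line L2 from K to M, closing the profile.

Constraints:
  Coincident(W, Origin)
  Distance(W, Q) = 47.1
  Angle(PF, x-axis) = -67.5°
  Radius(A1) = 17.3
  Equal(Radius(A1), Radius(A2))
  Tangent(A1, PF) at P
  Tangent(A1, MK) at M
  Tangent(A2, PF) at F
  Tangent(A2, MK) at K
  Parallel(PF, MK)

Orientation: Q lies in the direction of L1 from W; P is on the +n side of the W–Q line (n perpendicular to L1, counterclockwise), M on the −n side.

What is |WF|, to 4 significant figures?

50.18

Tangency of A1 to both parallel lines with radius 17.3 puts P and M at W ± 17.3·n: P = (15.98, 6.620), M = (-15.98, -6.620). Equal radii place F and K the same way about Q: F = Q + 17.3·n = (34.01, -36.89), K = Q − 17.3·n = (2.041, -50.14). Then |WF| = |F − W| = 50.18.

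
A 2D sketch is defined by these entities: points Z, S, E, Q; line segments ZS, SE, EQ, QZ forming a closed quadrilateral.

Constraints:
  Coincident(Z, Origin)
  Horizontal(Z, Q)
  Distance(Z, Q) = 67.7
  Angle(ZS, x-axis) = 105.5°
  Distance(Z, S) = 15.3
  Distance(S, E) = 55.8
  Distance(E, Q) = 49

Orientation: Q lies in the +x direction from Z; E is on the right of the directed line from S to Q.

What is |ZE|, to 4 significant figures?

41.87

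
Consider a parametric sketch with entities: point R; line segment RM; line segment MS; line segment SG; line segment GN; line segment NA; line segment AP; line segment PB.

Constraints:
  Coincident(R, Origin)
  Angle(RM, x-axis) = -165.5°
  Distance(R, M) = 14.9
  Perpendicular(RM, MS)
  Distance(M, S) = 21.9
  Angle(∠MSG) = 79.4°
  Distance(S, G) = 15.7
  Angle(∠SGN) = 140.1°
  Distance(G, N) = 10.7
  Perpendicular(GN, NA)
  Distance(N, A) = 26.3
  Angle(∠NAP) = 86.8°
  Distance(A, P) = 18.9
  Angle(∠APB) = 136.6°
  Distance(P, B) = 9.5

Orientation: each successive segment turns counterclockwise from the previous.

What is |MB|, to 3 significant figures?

20.4

R is at the origin; RM runs at -165.5° with length 14.9, so M = (-14.4, -3.73). RM ⟂ MS, so MS runs at -75.5°; with |MS| = 21.9, S = (-8.94, -24.9). ∠MSG = 79.4° gives SG at 25.1° from the x-axis; with |SG| = 15.7, G = (5.28, -18.3). ∠SGN = 140.1° gives GN at 65.0° from the x-axis; with |GN| = 10.7, N = (9.80, -8.58). GN ⟂ NA, so NA runs at 155°; with |NA| = 26.3, A = (-14.0, 2.54). ∠NAP = 86.8° gives AP at -112° from the x-axis; with |AP| = 18.9, P = (-21.1, -15.0). ∠APB = 136.6° gives PB at -68.4° from the x-axis; with |PB| = 9.5, B = (-17.6, -23.8). Then |MB| = |B − M| = 20.4.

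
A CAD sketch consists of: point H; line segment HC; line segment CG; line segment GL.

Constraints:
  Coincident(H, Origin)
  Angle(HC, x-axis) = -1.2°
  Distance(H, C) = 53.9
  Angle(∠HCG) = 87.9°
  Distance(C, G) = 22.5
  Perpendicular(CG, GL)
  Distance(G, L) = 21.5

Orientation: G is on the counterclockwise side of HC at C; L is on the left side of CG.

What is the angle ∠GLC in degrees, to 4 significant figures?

46.30°

H is at the origin; HC runs at -1.2° with length 53.9, so C = 53.9·(cos -1.2°, sin -1.2°) = (53.89, -1.129). ∠HCG = 87.9°, so CG runs at -1.2° + (180° − 87.9°) = 90.90° from the x-axis; with |CG| = 22.5, G = C + 22.5·(cos 90.90°, sin 90.90°) = (53.53, 21.37). CG is perpendicular to GL; with |GL| = 21.5 on the left of CG, L = G + 21.5·(-0.9999, -0.01571) = (32.04, 21.03). Then cos ∠GLC = LG·LC / (|LG||LC|), giving 46.30°.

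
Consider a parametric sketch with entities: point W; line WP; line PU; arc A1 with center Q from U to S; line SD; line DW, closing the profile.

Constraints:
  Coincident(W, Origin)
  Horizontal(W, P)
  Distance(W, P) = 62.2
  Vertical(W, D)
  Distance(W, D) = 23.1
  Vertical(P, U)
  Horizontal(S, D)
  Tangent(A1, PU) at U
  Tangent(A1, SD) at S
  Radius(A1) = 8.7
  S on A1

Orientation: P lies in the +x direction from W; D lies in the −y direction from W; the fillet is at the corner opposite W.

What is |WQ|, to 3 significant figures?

55.4

W is at the origin; W and P share the same y with |WP| = 62.2 and P on the +x side, so P = (62.2, 0.00). WD is vertical with |WD| = 23.1 and D on the −y side, so D = (0.00, -23.1). The virtual corner opposite W is at (62.2, -23.1). Tangency of A1 to PU means the radius QU is perpendicular to PU and since A1 is tangent to SD there, QS ⟂ SD, with radius 8.7, so the center Q sits 8.7 in from both sides at Q = (53.5, -14.4). Then |WQ| = |Q − W| = 55.4.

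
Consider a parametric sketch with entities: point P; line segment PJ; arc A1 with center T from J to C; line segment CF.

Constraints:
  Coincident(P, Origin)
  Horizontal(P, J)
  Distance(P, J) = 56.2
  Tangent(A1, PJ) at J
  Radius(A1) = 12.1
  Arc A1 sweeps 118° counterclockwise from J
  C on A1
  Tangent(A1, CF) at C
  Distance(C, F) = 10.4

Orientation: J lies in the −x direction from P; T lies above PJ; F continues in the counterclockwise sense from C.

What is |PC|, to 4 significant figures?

48.87

Tangency of A1 to PJ means the radius TJ is perpendicular to PJ, so T = J + (0, 12.1) = (-56.20, 12.10). On A1, J sits at bearing -90° from T; a 118° counterclockwise sweep puts C at bearing 28°, so C = T + 12.1·(cos 28°, sin 28°) = (-45.52, 17.78). Then |PC| = |C − P| = 48.87.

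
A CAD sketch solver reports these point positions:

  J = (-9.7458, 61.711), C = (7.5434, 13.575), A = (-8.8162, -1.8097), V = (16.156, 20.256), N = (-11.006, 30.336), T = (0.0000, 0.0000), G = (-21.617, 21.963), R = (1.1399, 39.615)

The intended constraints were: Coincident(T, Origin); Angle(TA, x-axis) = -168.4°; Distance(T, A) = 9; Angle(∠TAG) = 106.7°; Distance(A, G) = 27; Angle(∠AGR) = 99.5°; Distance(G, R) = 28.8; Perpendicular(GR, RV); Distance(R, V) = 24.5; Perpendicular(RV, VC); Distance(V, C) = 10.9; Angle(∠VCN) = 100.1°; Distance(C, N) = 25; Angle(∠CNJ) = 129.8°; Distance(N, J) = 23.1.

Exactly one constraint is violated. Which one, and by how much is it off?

Distance(N, J) = 23.1 — off by 8.30.

T = (0.00, 0.00) ✓; TA at -168.4° ✓; |TA| = 9.000 ✓; ∠TAG = 106.7° ✓; |AG| = 27.00 ✓; ∠AGR = 99.50° ✓; |GR| = 28.80 ✓; ∠(GR, RV) = 90.00° ✓; |RV| = 24.50 ✓; ∠(RV, VC) = 90.00° ✓; |VC| = 10.90 ✓; ∠VCN = 100.1° ✓; |CN| = 25.00 ✓; ∠CNJ = 129.8° ✓; |NJ| = 31.40 ✗.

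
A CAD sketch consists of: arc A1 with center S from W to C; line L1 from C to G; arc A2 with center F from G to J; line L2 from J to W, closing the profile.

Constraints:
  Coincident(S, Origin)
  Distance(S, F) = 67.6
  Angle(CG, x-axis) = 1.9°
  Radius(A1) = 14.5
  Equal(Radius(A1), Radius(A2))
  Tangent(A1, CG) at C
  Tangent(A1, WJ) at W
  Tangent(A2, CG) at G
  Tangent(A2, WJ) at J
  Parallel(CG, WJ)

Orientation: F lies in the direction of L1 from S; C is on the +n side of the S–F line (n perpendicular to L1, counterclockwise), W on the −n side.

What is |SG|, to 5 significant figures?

69.138

Tangency of A1 to both parallel lines with radius 14.5 puts C and W at S ± 14.5·n: C = (-0.48075, 14.492), W = (0.48075, -14.492). Equal radii place G and J the same way about F: G = F + 14.5·n = (67.082, 16.733), J = F − 14.5·n = (68.044, -12.251). Then |SG| = |G − S| = 69.138.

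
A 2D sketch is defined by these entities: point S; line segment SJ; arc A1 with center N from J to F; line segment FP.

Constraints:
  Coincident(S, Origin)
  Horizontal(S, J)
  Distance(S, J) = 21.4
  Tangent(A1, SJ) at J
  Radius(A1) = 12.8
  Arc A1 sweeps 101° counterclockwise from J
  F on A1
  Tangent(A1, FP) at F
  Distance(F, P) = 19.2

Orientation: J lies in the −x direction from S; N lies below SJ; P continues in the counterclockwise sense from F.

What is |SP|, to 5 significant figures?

45.610

S is at the origin; S and J share the same y with |SJ| = 21.4 and J on the −x side, so J = (-21.400, 0.0000). Since A1 is tangent to SJ there, NJ ⟂ SJ, so N = J + (0, -12.8) = (-21.400, -12.800). On A1, J sits at bearing 90° from N; a 101° counterclockwise sweep puts F at bearing 191°, so F = N + 12.8·(cos 191°, sin 191°) = (-33.965, -15.242). The tangent condition forces NF to be normal to FP, so FP runs along (−sin 191°, cos 191°); with |FP| = 19.2, P = (-30.301, -34.090). Then |SP| = |P − S| = 45.610.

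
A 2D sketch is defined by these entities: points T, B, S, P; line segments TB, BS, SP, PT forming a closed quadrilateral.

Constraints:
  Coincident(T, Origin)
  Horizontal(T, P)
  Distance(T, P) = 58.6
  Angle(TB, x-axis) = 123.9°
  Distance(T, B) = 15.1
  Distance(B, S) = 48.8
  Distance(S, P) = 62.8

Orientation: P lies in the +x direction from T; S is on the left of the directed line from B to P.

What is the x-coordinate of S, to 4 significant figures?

21.77

T is at the origin; TP is horizontal with |TP| = 58.6 and P in +x, so P = (58.6, 0). TB runs at 123.9° with |TB| = 15.1, so B = (-8.422, 12.53). S is determined by |BS| = 48.8 and |SP| = 62.8 together: it lies at the intersection of circle(B, 48.8) and circle(P, 62.8). With |BP| = 68.18, the foot of the radical line on BP is 22.63 from B and the perpendicular offset is √(48.8² − 22.63²) = 43.23. Taking the left-of-BP solution: S = (21.77, 50.87).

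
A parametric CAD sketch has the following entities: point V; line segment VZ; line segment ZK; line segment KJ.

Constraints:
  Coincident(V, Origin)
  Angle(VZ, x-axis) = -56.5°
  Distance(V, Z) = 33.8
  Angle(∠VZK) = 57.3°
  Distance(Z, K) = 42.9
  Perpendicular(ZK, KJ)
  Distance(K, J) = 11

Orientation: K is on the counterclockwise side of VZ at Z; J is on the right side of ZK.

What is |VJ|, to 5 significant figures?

46.507

∠VZK = 57.3°, so ZK runs at -56.5° + (180° − 57.3°) = 66.200° from the x-axis; with |ZK| = 42.9, K = Z + 42.9·(cos 66.200°, sin 66.200°) = (35.968, 11.066). ZK ⟂ KJ; with |KJ| = 11.0 on the right of ZK, J = K + 11.0·(0.91496, -0.40355) = (46.032, 6.6274). Then |VJ| = |J − V| = 46.507.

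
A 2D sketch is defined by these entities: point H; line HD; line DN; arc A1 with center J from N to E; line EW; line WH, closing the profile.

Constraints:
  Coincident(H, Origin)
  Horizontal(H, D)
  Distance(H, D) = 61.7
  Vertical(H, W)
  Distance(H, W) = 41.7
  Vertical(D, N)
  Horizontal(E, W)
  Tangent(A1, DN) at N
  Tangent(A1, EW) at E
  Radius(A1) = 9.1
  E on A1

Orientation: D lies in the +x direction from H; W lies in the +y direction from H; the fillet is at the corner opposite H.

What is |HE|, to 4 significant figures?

67.12

H is at the origin; HD is horizontal with |HD| = 61.7 and D on the +x side, so D = (61.70, 0.000). HW is vertical with |HW| = 41.7 and W on the +y side, so W = (0.000, 41.70). The virtual corner opposite H is at (61.70, 41.70). Tangency of A1 to DN means the radius JN is perpendicular to DN and tangency of A1 to EW means the radius JE is perpendicular to EW, with radius 9.1, so the center J sits 9.1 in from both sides at J = (52.60, 32.60). That places the tangent points at N = (61.70, 32.60) on DN and E = (52.60, 41.70) on EW. Then |HE| = |E − H| = 67.12.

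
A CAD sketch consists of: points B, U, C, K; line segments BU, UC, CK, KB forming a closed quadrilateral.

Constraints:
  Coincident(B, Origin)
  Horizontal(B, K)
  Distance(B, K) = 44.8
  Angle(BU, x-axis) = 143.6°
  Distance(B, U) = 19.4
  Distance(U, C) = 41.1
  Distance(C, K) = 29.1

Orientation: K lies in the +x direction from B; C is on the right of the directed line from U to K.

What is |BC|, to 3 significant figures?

21.7

Checks: B = (0.00, 0.00) ✓; |UC| = 41.10 ✓; |CK| = 29.10 ✓.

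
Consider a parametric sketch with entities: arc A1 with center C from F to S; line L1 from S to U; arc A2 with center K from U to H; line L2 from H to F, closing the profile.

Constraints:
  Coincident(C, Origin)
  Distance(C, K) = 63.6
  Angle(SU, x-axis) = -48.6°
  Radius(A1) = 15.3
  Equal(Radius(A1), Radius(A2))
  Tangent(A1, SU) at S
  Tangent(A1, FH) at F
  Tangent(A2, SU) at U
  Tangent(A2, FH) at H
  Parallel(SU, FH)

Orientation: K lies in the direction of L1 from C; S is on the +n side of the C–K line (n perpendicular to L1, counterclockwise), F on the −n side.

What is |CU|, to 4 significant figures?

65.41

The slot axis is L1's direction at -48.6°, so u = (cos -48.6°, sin -48.6°) = (0.6613, -0.7501) and n = (−sin -48.6°, cos -48.6°) = (0.7501, 0.6613). C is at the origin and K lies 63.6 along u from C, so K = 63.6·u = (42.06, -47.71). Tangency of A1 to both parallel lines with radius 15.3 puts S and F at C ± 15.3·n: S = (11.48, 10.12), F = (-11.48, -10.12). Equal radii place U and H the same way about K: U = K + 15.3·n = (53.54, -37.59), H = K − 15.3·n = (30.58, -57.83). Then |CU| = |U − C| = 65.41.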